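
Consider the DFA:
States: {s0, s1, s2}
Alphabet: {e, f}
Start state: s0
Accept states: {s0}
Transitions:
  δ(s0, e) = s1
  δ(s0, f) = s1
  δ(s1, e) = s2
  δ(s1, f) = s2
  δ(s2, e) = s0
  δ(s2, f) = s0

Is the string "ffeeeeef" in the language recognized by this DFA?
Processing string "ffeeeeef":
  s0 --f--> s1
  s1 --f--> s2
  s2 --e--> s0
  s0 --e--> s1
  s1 --e--> s2
  s2 --e--> s0
  s0 --e--> s1
  s1 --f--> s2
Final state: s2
Accept states: {s0}
No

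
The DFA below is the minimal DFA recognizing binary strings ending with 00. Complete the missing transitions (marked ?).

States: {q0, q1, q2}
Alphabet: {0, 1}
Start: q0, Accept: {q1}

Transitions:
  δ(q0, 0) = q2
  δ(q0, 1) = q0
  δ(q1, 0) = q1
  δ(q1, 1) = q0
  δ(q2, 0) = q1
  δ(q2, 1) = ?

From the language and accept set, identify what each state tracks — q0: last symbol not 0; q1: two trailing 0's; q2: one trailing 0.
Each missing δ(q, a) is the state matching the new tracked value after reading a.
δ(q2, 1) = q0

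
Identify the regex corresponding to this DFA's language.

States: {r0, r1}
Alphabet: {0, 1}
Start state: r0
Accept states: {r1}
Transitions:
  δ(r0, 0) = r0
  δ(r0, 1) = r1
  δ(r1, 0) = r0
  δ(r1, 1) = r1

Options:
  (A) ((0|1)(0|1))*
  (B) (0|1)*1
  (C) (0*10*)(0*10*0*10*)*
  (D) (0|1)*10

Check each option against the DFA on short strings; one disagreement eliminates an option:
  (A) ((0|1)(0|1))*: on ε the DFA stays in r0 and rejects (r0 ∉ Accept), but the regex matches it → eliminate
  (B) (0|1)*1: agrees with the DFA on every string of length ≤ 6
  (C) (0*10*)(0*10*0*10*)*: on '10' the DFA goes r0 → r1 → r0 and rejects (r0 ∉ Accept), but the regex matches it → eliminate
  (D) (0|1)*10: on '1' the DFA goes r0 → r1 and accepts (r1 ∈ Accept), but the regex does not match it → eliminate
Only (B) is consistent with the DFA.
(B) (0|1)*1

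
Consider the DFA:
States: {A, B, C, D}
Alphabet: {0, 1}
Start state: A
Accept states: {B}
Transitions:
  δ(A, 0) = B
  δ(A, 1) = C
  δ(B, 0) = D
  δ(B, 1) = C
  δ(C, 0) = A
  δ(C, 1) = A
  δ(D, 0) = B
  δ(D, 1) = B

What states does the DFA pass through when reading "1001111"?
read '1': A → C
  read '0': C → A
  read '0': A → B
  read '1': B → C
  read '1': C → A
  read '1': A → C
  read '1': C → A
A -> C -> A -> B -> C -> A -> C -> A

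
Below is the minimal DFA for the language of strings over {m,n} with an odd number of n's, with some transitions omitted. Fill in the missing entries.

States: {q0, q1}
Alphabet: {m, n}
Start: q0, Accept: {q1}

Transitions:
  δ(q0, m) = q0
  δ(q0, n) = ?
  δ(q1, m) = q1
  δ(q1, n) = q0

From the language and accept set, identify what each state tracks — q0: even number of n's so far; q1: odd number of n's so far.
Each missing δ(q, a) is the state matching the new tracked value after reading a.
δ(q0, n) = q1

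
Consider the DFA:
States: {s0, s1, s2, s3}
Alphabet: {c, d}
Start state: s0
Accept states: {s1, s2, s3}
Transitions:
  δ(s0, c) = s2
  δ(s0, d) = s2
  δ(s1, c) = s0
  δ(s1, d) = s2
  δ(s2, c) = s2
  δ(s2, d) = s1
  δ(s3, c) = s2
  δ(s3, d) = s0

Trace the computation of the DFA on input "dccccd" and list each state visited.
read 'd': s0 → s2
  read 'c': s2 → s2
  read 'c': s2 → s2
  read 'c': s2 → s2
  read 'c': s2 → s2
  read 'd': s2 → s1
s0 -> s2 -> s2 -> s2 -> s2 -> s2 -> s1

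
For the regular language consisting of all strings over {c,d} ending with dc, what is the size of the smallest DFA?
By Myhill–Nerode, count the distinguishable equivalence classes: three classes — suffix matches ε, d, or dc.
3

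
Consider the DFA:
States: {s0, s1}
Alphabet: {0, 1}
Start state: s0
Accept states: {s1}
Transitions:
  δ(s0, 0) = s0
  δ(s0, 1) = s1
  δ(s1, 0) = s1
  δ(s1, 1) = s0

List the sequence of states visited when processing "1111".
read '1': s0 → s1
  read '1': s1 → s0
  read '1': s0 → s1
  read '1': s1 → s0
s0 -> s1 -> s0 -> s1 -> s0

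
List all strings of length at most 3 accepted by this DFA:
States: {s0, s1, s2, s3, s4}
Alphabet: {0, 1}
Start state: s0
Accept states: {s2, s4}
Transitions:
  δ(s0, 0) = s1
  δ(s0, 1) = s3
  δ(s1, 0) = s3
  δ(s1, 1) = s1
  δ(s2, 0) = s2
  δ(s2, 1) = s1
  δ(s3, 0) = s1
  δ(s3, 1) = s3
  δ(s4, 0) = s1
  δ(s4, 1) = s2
None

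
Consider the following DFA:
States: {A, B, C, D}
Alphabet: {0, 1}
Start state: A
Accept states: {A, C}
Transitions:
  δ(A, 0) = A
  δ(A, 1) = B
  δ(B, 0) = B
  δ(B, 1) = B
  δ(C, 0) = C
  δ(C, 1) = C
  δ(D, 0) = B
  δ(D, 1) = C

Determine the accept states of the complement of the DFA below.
Complement accept states = All states \ Original accept states
= {A, B, C, D} \ {A, C}
{B, D}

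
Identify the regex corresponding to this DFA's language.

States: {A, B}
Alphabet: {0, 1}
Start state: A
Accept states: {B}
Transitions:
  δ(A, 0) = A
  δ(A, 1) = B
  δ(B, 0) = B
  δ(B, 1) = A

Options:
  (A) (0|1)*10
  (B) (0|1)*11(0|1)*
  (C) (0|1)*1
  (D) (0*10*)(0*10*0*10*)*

Check each option against the DFA on short strings; one disagreement eliminates an option:
  (A) (0|1)*10: on '1' the DFA goes A → B and accepts (B ∈ Accept), but the regex does not match it → eliminate
  (B) (0|1)*11(0|1)*: on '1' the DFA goes A → B and accepts (B ∈ Accept), but the regex does not match it → eliminate
  (C) (0|1)*1: on '10' the DFA goes A → B → B and accepts (B ∈ Accept), but the regex does not match it → eliminate
  (D) (0*10*)(0*10*0*10*)*: agrees with the DFA on every string of length ≤ 6
Only (D) is consistent with the DFA.
(D) (0*10*)(0*10*0*10*)*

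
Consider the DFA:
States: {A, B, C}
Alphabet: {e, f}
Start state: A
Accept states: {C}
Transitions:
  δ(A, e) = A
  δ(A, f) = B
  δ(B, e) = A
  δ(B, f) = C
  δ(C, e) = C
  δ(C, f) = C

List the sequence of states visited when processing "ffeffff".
read 'f': A → B
  read 'f': B → C
  read 'e': C → C
  read 'f': C → C
  read 'f': C → C
  read 'f': C → C
  read 'f': C → C
A -> B -> C -> C -> C -> C -> C -> C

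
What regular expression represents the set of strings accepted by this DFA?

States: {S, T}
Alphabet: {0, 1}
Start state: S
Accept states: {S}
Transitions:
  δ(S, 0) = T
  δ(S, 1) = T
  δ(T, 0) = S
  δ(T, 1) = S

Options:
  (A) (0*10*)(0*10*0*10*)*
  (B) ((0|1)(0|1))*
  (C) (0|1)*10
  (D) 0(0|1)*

Check each option against the DFA on short strings; one disagreement eliminates an option:
  (A) (0*10*)(0*10*0*10*)*: on ε the DFA stays in S and accepts (S ∈ Accept), but the regex does not match it → eliminate
  (B) ((0|1)(0|1))*: agrees with the DFA on every string of length ≤ 6
  (C) (0|1)*10: on ε the DFA stays in S and accepts (S ∈ Accept), but the regex does not match it → eliminate
  (D) 0(0|1)*: on ε the DFA stays in S and accepts (S ∈ Accept), but the regex does not match it → eliminate
Only (B) is consistent with the DFA.
(B) ((0|1)(0|1))*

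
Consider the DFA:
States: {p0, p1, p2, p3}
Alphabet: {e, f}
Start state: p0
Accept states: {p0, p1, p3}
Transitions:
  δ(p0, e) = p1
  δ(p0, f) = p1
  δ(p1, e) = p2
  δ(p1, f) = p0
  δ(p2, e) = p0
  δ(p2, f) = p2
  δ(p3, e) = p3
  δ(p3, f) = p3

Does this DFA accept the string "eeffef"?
Processing string "eeffef":
  p0 --e--> p1
  p1 --e--> p2
  p2 --f--> p2
  p2 --f--> p2
  p2 --e--> p0
  p0 --f--> p1
Final state: p1
Accept states: {p0, p1, p3}
Yes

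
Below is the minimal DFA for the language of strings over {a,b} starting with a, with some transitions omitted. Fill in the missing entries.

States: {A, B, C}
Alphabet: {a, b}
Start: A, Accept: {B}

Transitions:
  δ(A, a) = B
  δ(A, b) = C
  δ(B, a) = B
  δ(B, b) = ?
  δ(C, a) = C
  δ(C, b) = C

From the language and accept set, identify what each state tracks — A: no input read; B: started with a; C: started with b (dead).
Each missing δ(q, a) is the state matching the new tracked value after reading a.
δ(B, b) = B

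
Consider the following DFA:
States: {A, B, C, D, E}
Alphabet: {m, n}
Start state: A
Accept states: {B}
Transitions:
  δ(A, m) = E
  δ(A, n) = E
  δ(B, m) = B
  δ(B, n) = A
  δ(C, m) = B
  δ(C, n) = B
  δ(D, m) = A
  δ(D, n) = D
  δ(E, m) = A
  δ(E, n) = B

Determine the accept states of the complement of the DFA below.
Complement accept states = All states \ Original accept states
= {A, B, C, D, E} \ {B}
{A, C, D, E}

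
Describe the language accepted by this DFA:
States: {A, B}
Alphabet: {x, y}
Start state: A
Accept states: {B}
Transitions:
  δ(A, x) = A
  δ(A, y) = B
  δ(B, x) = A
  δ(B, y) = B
Testing a few strings:
  'yy' → accept
  'xxy' → accept
  'x' → reject
  'yx' → reject
State roles: A=last symbol not y; B=last symbol is y
All strings over {x,y} ending with y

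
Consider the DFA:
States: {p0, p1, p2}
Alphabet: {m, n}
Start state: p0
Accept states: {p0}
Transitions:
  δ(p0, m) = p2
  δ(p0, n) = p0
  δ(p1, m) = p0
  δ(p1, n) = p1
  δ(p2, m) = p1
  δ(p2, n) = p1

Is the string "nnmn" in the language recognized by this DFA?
Processing string "nnmn":
  p0 --n--> p0
  p0 --n--> p0
  p0 --m--> p2
  p2 --n--> p1
Final state: p1
Accept states: {p0}
No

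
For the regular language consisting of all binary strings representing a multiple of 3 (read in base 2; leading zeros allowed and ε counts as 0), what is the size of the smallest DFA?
By Myhill–Nerode, count the distinguishable equivalence classes: three classes — residue of the binary value mod 3.
3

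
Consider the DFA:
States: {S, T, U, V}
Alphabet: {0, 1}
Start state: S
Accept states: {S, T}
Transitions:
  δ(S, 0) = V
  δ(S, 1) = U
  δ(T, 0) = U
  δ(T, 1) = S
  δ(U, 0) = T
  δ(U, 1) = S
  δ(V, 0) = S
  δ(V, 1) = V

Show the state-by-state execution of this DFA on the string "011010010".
read '0': S → V
  read '1': V → V
  read '1': V → V
  read '0': V → S
  read '1': S → U
  read '0': U → T
  read '0': T → U
  read '1': U → S
  read '0': S → V
S -> V -> V -> V -> S -> U -> T -> U -> S -> V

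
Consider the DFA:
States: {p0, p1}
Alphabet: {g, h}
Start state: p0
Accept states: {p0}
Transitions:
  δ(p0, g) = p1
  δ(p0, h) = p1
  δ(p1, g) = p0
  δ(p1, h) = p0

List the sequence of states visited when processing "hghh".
read 'h': p0 → p1
  read 'g': p1 → p0
  read 'h': p0 → p1
  read 'h': p1 → p0
p0 -> p1 -> p0 -> p1 -> p0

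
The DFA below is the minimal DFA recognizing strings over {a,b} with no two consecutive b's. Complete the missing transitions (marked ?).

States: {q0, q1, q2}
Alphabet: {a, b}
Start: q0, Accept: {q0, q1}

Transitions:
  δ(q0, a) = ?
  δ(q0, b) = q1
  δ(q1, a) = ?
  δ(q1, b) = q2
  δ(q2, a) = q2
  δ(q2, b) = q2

From the language and accept set, identify what each state tracks — q0: last symbol not b (ok); q1: last symbol b (ok); q2: saw bb (dead).
Each missing δ(q, a) is the state matching the new tracked value after reading a.
δ(q0, a) = q0; δ(q1, a) = q0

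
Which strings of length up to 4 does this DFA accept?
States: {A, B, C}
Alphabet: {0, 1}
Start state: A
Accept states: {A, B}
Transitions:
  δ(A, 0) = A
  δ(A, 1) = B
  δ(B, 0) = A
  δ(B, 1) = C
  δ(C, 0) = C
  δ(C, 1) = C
ε, 0, 1, 00, 01, 10, 000, 001, 010, 100, 101, 0000, 0001, 0010, 0100, 0101, 1000, 1001, 1010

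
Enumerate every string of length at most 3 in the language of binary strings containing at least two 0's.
00, 000, 001, 010, 100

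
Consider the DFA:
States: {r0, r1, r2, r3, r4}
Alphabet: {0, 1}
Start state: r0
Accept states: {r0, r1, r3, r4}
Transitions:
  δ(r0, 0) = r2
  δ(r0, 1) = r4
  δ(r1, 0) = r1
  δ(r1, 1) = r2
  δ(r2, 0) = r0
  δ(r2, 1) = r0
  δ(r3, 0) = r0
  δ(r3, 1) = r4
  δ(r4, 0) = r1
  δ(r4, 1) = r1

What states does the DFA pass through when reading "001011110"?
read '0': r0 → r2
  read '0': r2 → r0
  read '1': r0 → r4
  read '0': r4 → r1
  read '1': r1 → r2
  read '1': r2 → r0
  read '1': r0 → r4
  read '1': r4 → r1
  read '0': r1 → r1
r0 -> r2 -> r0 -> r4 -> r1 -> r2 -> r0 -> r4 -> r1 -> r1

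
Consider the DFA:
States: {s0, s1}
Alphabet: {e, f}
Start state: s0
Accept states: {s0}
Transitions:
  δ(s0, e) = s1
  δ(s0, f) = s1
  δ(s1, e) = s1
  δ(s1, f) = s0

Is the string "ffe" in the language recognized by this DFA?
Processing string "ffe":
  s0 --f--> s1
  s1 --f--> s0
  s0 --e--> s1
Final state: s1
Accept states: {s0}
No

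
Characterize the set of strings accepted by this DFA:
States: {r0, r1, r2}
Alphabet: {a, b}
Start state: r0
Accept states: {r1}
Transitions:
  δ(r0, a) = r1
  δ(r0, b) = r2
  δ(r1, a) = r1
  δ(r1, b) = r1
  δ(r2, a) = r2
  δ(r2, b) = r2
Testing a few strings:
  'baa' → reject
  'a' → accept
  'aa' → accept
  'bb' → reject
State roles: r0=no input read; r1=started with a; r2=started with b (dead)
All strings over {a,b} starting with a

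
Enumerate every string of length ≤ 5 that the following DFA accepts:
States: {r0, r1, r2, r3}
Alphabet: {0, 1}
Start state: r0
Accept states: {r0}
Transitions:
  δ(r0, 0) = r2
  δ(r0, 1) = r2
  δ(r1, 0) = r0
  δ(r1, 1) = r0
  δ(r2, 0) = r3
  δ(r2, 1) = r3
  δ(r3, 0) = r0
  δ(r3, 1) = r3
ε, 000, 010, 100, 110, 0010, 0110, 1010, 1110, 00110, 01110, 10110, 11110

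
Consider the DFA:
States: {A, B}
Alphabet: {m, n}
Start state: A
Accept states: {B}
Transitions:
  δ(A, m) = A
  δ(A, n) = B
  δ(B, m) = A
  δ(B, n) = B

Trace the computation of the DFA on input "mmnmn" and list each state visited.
read 'm': A → A
  read 'm': A → A
  read 'n': A → B
  read 'm': B → A
  read 'n': A → B
A -> A -> A -> B -> A -> B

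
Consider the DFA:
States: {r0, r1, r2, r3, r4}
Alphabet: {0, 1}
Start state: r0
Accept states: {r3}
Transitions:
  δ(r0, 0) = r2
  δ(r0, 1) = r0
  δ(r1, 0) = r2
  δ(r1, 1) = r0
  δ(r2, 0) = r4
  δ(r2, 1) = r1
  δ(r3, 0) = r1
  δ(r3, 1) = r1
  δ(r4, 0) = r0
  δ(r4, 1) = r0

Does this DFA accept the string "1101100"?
Processing string "1101100":
  r0 --1--> r0
  r0 --1--> r0
  r0 --0--> r2
  r2 --1--> r1
  r1 --1--> r0
  r0 --0--> r2
  r2 --0--> r4
Final state: r4
Accept states: {r3}
No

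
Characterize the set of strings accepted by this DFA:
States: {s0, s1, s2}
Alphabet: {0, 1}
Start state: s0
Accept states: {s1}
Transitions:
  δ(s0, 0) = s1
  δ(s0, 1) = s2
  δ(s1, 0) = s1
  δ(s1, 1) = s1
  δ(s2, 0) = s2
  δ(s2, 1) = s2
Testing a few strings:
  '11' → reject
  '1' → reject
  '00' → accept
  '100' → reject
State roles: s0=no input read; s1=started with 0; s2=started with 1 (dead)
All binary strings starting with 0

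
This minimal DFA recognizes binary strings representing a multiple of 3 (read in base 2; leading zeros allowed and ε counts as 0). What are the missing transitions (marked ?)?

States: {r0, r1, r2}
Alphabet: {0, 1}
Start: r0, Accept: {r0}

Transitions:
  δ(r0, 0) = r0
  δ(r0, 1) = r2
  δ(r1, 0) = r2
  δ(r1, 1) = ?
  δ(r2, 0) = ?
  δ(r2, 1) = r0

From the language and accept set, identify what each state tracks — r0: value ≡ 0 (mod 3); r1: value ≡ 2 (mod 3); r2: value ≡ 1 (mod 3).
Each missing δ(q, a) is the state matching the new tracked value after reading a.
δ(r1, 1) = r1; δ(r2, 0) = r1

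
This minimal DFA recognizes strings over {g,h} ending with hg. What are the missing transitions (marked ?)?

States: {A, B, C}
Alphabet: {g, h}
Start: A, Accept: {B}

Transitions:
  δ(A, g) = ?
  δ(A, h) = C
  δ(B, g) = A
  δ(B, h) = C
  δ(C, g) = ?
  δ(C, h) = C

From the language and accept set, identify what each state tracks — A: no suffix match; B: suffix is hg; C: one trailing h.
Each missing δ(q, a) is the state matching the new tracked value after reading a.
δ(A, g) = A; δ(C, g) = B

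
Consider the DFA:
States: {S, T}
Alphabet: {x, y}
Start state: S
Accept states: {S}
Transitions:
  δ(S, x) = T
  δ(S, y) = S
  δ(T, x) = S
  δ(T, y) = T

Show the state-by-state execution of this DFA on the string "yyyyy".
read 'y': S → S
  read 'y': S → S
  read 'y': S → S
  read 'y': S → S
  read 'y': S → S
S -> S -> S -> S -> S -> S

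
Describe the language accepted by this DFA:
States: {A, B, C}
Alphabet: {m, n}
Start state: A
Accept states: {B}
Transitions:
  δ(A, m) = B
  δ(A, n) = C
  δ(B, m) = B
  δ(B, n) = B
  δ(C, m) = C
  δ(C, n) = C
Testing a few strings:
  'm' → accept
  'mnn' → accept
  'nm' → reject
  'mn' → accept
State roles: A=no input read; B=started with m; C=started with n (dead)
All strings over {m,n} starting with m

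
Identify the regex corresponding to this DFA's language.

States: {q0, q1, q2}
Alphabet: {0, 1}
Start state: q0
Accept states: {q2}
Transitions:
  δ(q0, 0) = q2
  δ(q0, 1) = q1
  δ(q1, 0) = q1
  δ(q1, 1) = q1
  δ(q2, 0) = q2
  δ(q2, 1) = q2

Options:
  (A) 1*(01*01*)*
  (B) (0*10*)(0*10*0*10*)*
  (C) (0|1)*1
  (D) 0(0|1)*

Check each option against the DFA on short strings; one disagreement eliminates an option:
  (A) 1*(01*01*)*: on ε the DFA stays in q0 and rejects (q0 ∉ Accept), but the regex matches it → eliminate
  (B) (0*10*)(0*10*0*10*)*: on '0' the DFA goes q0 → q2 and accepts (q2 ∈ Accept), but the regex does not match it → eliminate
  (C) (0|1)*1: on '0' the DFA goes q0 → q2 and accepts (q2 ∈ Accept), but the regex does not match it → eliminate
  (D) 0(0|1)*: agrees with the DFA on every string of length ≤ 6
Only (D) is consistent with the DFA.
(D) 0(0|1)*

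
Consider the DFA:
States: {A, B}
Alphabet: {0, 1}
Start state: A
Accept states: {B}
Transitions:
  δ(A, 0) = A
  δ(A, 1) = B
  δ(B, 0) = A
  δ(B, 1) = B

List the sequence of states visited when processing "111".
read '1': A → B
  read '1': B → B
  read '1': B → B
A -> B -> B -> B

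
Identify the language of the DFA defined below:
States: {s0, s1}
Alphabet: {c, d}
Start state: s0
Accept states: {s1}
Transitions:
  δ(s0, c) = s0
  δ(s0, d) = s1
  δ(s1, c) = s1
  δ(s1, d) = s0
Testing a few strings:
  'd' → accept
  'ccc' → reject
  'cc' → reject
  'dcc' → accept
State roles: s0=even number of d's so far; s1=odd number of d's so far
All strings over {c,d} with an odd number of d's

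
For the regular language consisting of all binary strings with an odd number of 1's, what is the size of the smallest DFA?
By Myhill–Nerode, count the distinguishable equivalence classes: two classes — parity of the count of 1's.
2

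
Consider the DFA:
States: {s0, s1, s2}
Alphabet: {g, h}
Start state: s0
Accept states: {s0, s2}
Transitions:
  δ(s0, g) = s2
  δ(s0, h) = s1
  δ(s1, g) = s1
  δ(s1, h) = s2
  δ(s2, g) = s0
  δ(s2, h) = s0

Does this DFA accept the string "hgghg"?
Processing string "hgghg":
  s0 --h--> s1
  s1 --g--> s1
  s1 --g--> s1
  s1 --h--> s2
  s2 --g--> s0
Final state: s0
Accept states: {s0, s2}
Yes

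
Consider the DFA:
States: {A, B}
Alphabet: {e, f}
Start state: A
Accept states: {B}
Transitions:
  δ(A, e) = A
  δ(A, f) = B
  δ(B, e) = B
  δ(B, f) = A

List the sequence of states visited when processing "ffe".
read 'f': A → B
  read 'f': B → A
  read 'e': A → A
A -> B -> A -> A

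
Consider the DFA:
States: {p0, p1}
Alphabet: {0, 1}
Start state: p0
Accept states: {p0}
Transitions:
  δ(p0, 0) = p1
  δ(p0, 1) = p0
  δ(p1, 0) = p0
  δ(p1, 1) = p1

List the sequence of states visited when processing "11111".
read '1': p0 → p0
  read '1': p0 → p0
  read '1': p0 → p0
  read '1': p0 → p0
  read '1': p0 → p0
p0 -> p0 -> p0 -> p0 -> p0 -> p0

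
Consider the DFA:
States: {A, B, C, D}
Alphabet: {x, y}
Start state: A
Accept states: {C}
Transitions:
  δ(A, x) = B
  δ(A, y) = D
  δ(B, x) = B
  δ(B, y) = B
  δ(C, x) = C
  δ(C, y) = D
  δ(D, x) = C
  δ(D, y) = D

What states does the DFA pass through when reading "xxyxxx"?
read 'x': A → B
  read 'x': B → B
  read 'y': B → B
  read 'x': B → B
  read 'x': B → B
  read 'x': B → B
A -> B -> B -> B -> B -> B -> B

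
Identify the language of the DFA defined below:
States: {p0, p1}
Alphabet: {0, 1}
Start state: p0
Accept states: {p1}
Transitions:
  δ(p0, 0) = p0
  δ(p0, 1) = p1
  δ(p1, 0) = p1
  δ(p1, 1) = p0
Testing a few strings:
  '0' → reject
  '00' → reject
  '11' → reject
  '1' → accept
State roles: p0=even number of 1's so far; p1=odd number of 1's so far
All binary strings with an odd number of 1's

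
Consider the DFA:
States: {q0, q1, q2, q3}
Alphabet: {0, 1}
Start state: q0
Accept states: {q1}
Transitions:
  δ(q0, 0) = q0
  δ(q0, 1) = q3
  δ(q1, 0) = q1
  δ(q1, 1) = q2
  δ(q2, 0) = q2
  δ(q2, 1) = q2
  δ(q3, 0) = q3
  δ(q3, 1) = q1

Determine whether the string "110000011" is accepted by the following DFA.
Processing string "110000011":
  q0 --1--> q3
  q3 --1--> q1
  q1 --0--> q1
  q1 --0--> q1
  q1 --0--> q1
  q1 --0--> q1
  q1 --0--> q1
  q1 --1--> q2
  q2 --1--> q2
Final state: q2
Accept states: {q1}
No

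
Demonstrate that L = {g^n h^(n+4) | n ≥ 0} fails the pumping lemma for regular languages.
Assume L is regular with pumping length p. Idea: pumping the g-block breaks the fixed offset of 4.
Choose s = g^p h^(p+4) ∈ L. By the pumping lemma, s = xyz with |xy| ≤ p, |y| > 0, so y = g^k with k ≥ 1. Then xy²z = g^(p+k) h^(p+4). For this to be in L we would need p+4 = (p+k)+4, i.e. k = 0, contradicting k ≥ 1. So xy²z ∉ L.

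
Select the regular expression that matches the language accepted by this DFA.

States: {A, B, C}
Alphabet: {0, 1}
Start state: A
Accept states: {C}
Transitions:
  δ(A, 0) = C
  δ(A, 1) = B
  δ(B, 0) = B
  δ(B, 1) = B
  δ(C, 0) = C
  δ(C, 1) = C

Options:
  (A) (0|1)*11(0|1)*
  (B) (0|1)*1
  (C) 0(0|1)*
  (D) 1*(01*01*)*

Check each option against the DFA on short strings; one disagreement eliminates an option:
  (A) (0|1)*11(0|1)*: on '0' the DFA goes A → C and accepts (C ∈ Accept), but the regex does not match it → eliminate
  (B) (0|1)*1: on '0' the DFA goes A → C and accepts (C ∈ Accept), but the regex does not match it → eliminate
  (C) 0(0|1)*: agrees with the DFA on every string of length ≤ 6
  (D) 1*(01*01*)*: on ε the DFA stays in A and rejects (A ∉ Accept), but the regex matches it → eliminate
Only (C) is consistent with the DFA.
(C) 0(0|1)*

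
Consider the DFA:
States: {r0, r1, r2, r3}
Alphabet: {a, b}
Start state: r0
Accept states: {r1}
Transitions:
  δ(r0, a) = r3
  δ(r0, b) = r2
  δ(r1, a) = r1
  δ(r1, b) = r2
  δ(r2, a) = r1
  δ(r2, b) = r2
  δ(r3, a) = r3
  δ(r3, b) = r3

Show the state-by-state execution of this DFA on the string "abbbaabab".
read 'a': r0 → r3
  read 'b': r3 → r3
  read 'b': r3 → r3
  read 'b': r3 → r3
  read 'a': r3 → r3
  read 'a': r3 → r3
  read 'b': r3 → r3
  read 'a': r3 → r3
  read 'b': r3 → r3
r0 -> r3 -> r3 -> r3 -> r3 -> r3 -> r3 -> r3 -> r3 -> r3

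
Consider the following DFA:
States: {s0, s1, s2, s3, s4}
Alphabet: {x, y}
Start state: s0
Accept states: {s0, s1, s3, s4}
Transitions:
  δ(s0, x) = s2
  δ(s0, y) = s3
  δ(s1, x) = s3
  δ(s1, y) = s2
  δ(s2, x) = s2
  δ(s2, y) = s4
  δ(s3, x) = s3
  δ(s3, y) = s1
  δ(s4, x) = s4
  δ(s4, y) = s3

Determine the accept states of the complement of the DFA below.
Complement accept states = All states \ Original accept states
= {s0, s1, s2, s3, s4} \ {s0, s1, s3, s4}
{s2}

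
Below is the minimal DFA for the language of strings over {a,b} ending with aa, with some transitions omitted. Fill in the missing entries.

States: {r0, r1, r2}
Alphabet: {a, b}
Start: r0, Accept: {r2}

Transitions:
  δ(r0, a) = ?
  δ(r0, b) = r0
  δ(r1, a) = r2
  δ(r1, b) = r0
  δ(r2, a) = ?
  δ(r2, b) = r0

From the language and accept set, identify what each state tracks — r0: last symbol not a; r1: one trailing a; r2: two trailing a's.
Each missing δ(q, a) is the state matching the new tracked value after reading a.
δ(r0, a) = r1; δ(r2, a) = r2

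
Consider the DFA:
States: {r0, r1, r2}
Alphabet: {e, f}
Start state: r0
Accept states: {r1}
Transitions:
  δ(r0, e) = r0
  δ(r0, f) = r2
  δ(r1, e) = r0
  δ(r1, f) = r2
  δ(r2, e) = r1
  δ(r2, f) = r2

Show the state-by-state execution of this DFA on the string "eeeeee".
read 'e': r0 → r0
  read 'e': r0 → r0
  read 'e': r0 → r0
  read 'e': r0 → r0
  read 'e': r0 → r0
  read 'e': r0 → r0
r0 -> r0 -> r0 -> r0 -> r0 -> r0 -> r0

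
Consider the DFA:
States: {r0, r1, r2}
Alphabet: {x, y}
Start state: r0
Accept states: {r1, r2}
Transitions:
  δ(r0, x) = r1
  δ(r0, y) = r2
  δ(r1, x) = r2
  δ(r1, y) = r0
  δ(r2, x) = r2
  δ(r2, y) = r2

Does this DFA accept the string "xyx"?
Processing string "xyx":
  r0 --x--> r1
  r1 --y--> r0
  r0 --x--> r1
Final state: r1
Accept states: {r1, r2}
Yes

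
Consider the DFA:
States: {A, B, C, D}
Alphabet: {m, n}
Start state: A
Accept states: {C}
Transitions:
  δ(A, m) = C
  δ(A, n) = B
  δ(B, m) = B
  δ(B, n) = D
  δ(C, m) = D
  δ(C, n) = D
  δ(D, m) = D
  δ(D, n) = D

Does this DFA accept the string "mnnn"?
Processing string "mnnn":
  A --m--> C
  C --n--> D
  D --n--> D
  D --n--> D
Final state: D
Accept states: {C}
No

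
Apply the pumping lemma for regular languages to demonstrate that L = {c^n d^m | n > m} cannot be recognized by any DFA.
Assume L is regular with pumping length p. Idea: pumping down the c-block drops the c-count to at most the d-count.
Choose s = c^(p+1) d^p ∈ L (|s| = 2p+1 ≥ p). By the pumping lemma, s = xyz with |xy| ≤ p, |y| > 0, so y = c^k with k ≥ 1. Take i = 0: xz = c^(p+1−k) d^p. Since k ≥ 1, p+1−k ≤ p, so the number of c's is no longer strictly greater than the number of d's, hence xz ∉ L.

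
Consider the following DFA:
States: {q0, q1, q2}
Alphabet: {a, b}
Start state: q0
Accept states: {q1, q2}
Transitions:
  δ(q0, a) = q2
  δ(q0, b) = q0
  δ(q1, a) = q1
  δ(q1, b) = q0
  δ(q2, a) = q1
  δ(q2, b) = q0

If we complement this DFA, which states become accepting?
Complement accept states = All states \ Original accept states
= {q0, q1, q2} \ {q1, q2}
{q0}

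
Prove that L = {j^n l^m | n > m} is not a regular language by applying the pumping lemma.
Assume L is regular with pumping length p. Idea: pumping down the j-block drops the j-count to at most the l-count.
Choose s = j^(p+1) l^p ∈ L (|s| = 2p+1 ≥ p). By the pumping lemma, s = xyz with |xy| ≤ p, |y| > 0, so y = j^k with k ≥ 1. Take i = 0: xz = j^(p+1−k) l^p. Since k ≥ 1, p+1−k ≤ p, so the number of j's is no longer strictly greater than the number of l's, hence xz ∉ L.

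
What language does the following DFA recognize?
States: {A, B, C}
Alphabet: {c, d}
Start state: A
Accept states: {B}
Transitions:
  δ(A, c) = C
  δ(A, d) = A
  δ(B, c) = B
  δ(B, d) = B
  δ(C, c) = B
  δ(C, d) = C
Testing a few strings:
  'c' → reject
  'dc' → reject
  'ddc' → reject
  'dddc' → reject
State roles: A=zero c's seen; B=≥ two c's seen; C=one c seen
All strings over {c,d} containing at least two c's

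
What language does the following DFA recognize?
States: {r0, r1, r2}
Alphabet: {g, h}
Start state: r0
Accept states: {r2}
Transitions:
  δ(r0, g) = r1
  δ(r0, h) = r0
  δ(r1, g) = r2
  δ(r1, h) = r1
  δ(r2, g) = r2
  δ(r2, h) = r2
Testing a few strings:
  'hggh' → accept
  'g' → reject
  'hhh' → reject
  'gggg' → accept
State roles: r0=zero g's seen; r1=one g seen; r2=≥ two g's seen
All strings over {g,h} containing at least two g's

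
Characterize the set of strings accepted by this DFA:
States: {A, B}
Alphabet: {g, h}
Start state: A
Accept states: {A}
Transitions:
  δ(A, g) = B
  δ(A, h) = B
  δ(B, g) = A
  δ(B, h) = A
Testing a few strings:
  'ghg' → reject
  'h' → reject
  'ghh' → reject
  'hhh' → reject
State roles: A=even length so far; B=odd length so far
All strings over {g,h} of even length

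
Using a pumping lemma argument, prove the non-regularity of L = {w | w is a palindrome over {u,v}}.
Assume L is regular with pumping length p. Idea: pumping the leading u-block breaks the symmetry.
Choose s = u^p v u^p (a palindrome of length 2p+1 ≥ p). By the pumping lemma, s = xyz with |xy| ≤ p, |y| > 0, so y = u^k with k > 0 (xy lies entirely in the first u^p). Then xy²z = u^(p+k) v u^p, which is not a palindrome since p+k ≠ p.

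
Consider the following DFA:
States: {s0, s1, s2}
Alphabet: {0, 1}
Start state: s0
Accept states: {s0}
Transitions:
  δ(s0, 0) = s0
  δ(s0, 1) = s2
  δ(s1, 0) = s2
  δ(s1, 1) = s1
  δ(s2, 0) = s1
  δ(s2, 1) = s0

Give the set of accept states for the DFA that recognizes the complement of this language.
Complement accept states = All states \ Original accept states
= {s0, s1, s2} \ {s0}
{s1, s2}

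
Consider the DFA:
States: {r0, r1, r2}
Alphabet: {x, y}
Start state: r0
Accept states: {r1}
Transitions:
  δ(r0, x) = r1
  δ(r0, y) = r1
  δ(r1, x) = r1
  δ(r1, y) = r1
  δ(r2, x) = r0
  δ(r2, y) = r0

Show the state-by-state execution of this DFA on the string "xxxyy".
read 'x': r0 → r1
  read 'x': r1 → r1
  read 'x': r1 → r1
  read 'y': r1 → r1
  read 'y': r1 → r1
r0 -> r1 -> r1 -> r1 -> r1 -> r1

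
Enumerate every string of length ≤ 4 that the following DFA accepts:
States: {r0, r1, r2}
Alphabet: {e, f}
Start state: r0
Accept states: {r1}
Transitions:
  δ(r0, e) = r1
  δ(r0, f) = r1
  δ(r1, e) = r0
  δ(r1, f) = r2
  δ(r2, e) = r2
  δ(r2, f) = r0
e, f, eee, eef, fee, fef, effe, efff, fffe, ffff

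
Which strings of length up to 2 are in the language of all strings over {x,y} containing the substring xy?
xy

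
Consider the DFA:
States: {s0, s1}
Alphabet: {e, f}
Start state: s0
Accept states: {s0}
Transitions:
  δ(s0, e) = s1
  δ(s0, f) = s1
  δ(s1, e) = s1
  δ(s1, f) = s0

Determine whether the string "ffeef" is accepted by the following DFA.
Processing string "ffeef":
  s0 --f--> s1
  s1 --f--> s0
  s0 --e--> s1
  s1 --e--> s1
  s1 --f--> s0
Final state: s0
Accept states: {s0}
Yes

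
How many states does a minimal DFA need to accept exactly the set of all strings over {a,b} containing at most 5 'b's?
By Myhill–Nerode, count the distinguishable equivalence classes: 7 classes — having seen 0, 1, …, 5, or >5 copies of 'b'; counts 0 through 5 are accepting and >5 is dead.
7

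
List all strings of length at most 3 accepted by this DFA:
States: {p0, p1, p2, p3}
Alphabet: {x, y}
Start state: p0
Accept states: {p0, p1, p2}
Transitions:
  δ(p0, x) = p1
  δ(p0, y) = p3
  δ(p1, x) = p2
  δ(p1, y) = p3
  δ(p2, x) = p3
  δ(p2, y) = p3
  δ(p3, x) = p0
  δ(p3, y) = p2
ε, x, xx, yx, yy, xyx, xyy, yxx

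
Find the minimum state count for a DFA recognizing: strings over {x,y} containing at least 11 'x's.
By Myhill–Nerode, count the distinguishable equivalence classes: 12 classes — having seen 0, 1, …, 10, or ≥11 copies of 'x'; any two classes i < j (j ≤ 11) are distinguished by the string x^(11−j), which takes class j to 11 copies (accepted) but leaves class i below 11 (rejected).
12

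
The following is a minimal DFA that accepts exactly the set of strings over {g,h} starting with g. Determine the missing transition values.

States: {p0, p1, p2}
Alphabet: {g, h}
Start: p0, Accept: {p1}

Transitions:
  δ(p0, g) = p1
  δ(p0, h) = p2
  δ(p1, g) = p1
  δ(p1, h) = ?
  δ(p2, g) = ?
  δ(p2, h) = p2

From the language and accept set, identify what each state tracks — p0: no input read; p1: started with g; p2: started with h (dead).
Each missing δ(q, a) is the state matching the new tracked value after reading a.
δ(p1, h) = p1; δ(p2, g) = p2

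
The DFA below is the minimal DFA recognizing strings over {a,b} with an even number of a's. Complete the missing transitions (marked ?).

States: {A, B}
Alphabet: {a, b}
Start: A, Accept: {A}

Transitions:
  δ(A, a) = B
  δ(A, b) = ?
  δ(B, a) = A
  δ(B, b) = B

From the language and accept set, identify what each state tracks — A: even number of a's so far; B: odd number of a's so far.
Each missing δ(q, a) is the state matching the new tracked value after reading a.
δ(A, b) = A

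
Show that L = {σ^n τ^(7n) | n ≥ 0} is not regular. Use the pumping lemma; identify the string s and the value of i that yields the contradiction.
Assume L is regular with pumping length p. Idea: pumping the σ-block breaks the 1:7 ratio.
Choose s = σ^p τ^(7p) (length 8p ≥ p). By the pumping lemma, s = xyz with |xy| ≤ p, |y| > 0, so y = σ^k with k ≥ 1. Then xy²z = σ^(p+k) τ^(7p). For this to be in L we would need 7p = 7(p+k), i.e. 7k = 0, contradicting k ≥ 1. So xy²z ∉ L.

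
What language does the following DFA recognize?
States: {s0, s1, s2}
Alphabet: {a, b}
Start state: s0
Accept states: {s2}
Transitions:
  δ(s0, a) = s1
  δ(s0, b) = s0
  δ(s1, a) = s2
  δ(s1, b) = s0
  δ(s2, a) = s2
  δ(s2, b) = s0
Testing a few strings:
  'abba' → reject
  'a' → reject
  'bbb' → reject
  'ab' → reject
State roles: s0=last symbol not a; s1=one trailing a; s2=two trailing a's
All strings over {a,b} ending with aa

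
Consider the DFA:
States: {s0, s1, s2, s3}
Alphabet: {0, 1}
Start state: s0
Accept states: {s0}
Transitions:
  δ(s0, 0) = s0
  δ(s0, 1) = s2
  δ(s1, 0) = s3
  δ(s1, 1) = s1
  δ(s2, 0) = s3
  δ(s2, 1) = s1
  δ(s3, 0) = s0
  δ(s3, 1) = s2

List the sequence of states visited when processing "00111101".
read '0': s0 → s0
  read '0': s0 → s0
  read '1': s0 → s2
  read '1': s2 → s1
  read '1': s1 → s1
  read '1': s1 → s1
  read '0': s1 → s3
  read '1': s3 → s2
s0 -> s0 -> s0 -> s2 -> s1 -> s1 -> s1 -> s3 -> s2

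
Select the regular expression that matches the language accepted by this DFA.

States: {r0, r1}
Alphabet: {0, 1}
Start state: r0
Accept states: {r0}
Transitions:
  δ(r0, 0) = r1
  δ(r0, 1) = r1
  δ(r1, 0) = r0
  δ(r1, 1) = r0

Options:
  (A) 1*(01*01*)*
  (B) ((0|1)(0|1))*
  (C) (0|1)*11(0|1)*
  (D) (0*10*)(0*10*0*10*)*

Check each option against the DFA on short strings; one disagreement eliminates an option:
  (A) 1*(01*01*)*: on '1' the DFA goes r0 → r1 and rejects (r1 ∉ Accept), but the regex matches it → eliminate
  (B) ((0|1)(0|1))*: agrees with the DFA on every string of length ≤ 6
  (C) (0|1)*11(0|1)*: on ε the DFA stays in r0 and accepts (r0 ∈ Accept), but the regex does not match it → eliminate
  (D) (0*10*)(0*10*0*10*)*: on ε the DFA stays in r0 and accepts (r0 ∈ Accept), but the regex does not match it → eliminate
Only (B) is consistent with the DFA.
(B) ((0|1)(0|1))*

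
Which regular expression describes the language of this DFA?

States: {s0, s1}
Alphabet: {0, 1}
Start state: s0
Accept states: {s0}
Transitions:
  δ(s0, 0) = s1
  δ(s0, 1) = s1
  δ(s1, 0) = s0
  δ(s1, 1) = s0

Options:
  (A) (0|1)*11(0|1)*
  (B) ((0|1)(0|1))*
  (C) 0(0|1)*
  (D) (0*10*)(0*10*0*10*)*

Check each option against the DFA on short strings; one disagreement eliminates an option:
  (A) (0|1)*11(0|1)*: on ε the DFA stays in s0 and accepts (s0 ∈ Accept), but the regex does not match it → eliminate
  (B) ((0|1)(0|1))*: agrees with the DFA on every string of length ≤ 6
  (C) 0(0|1)*: on ε the DFA stays in s0 and accepts (s0 ∈ Accept), but the regex does not match it → eliminate
  (D) (0*10*)(0*10*0*10*)*: on ε the DFA stays in s0 and accepts (s0 ∈ Accept), but the regex does not match it → eliminate
Only (B) is consistent with the DFA.
(B) ((0|1)(0|1))*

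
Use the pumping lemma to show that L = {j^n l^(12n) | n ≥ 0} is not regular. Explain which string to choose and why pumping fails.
Assume L is regular with pumping length p. Idea: pumping the j-block breaks the 1:12 ratio.
Choose s = j^p l^(12p) (length 13p ≥ p). By the pumping lemma, s = xyz with |xy| ≤ p, |y| > 0, so y = j^k with k ≥ 1. Then xy²z = j^(p+k) l^(12p). For this to be in L we would need 12p = 12(p+k), i.e. 12k = 0, contradicting k ≥ 1. So xy²z ∉ L.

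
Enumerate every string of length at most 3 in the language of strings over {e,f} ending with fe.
fe, efe, ffe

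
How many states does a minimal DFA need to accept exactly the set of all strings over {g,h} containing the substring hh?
By Myhill–Nerode, count the distinguishable equivalence classes: 3 classes — one per longest suffix of the input that is a prefix of 'hh' (lengths 0 through 1), plus an absorbing 'already seen hh' class.
3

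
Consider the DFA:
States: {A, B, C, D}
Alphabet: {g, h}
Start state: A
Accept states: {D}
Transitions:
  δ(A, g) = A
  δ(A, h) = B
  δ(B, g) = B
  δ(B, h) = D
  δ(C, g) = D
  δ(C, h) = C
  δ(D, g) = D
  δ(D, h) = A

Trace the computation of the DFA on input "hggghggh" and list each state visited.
read 'h': A → B
  read 'g': B → B
  read 'g': B → B
  read 'g': B → B
  read 'h': B → D
  read 'g': D → D
  read 'g': D → D
  read 'h': D → A
A -> B -> B -> B -> B -> D -> D -> D -> A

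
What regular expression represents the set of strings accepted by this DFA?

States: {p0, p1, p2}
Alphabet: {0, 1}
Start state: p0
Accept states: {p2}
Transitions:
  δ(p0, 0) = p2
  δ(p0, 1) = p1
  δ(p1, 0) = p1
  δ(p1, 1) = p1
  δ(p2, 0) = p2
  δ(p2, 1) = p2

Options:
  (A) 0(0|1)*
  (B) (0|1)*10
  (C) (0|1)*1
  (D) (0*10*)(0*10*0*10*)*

Check each option against the DFA on short strings; one disagreement eliminates an option:
  (A) 0(0|1)*: agrees with the DFA on every string of length ≤ 6
  (B) (0|1)*10: on '0' the DFA goes p0 → p2 and accepts (p2 ∈ Accept), but the regex does not match it → eliminate
  (C) (0|1)*1: on '0' the DFA goes p0 → p2 and accepts (p2 ∈ Accept), but the regex does not match it → eliminate
  (D) (0*10*)(0*10*0*10*)*: on '0' the DFA goes p0 → p2 and accepts (p2 ∈ Accept), but the regex does not match it → eliminate
Only (A) is consistent with the DFA.
(A) 0(0|1)*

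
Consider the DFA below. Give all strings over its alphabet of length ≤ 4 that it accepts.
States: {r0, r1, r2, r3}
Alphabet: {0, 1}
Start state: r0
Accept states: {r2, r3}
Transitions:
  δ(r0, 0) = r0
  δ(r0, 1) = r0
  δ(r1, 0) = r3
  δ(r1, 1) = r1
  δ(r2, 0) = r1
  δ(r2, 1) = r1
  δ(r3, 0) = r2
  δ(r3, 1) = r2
None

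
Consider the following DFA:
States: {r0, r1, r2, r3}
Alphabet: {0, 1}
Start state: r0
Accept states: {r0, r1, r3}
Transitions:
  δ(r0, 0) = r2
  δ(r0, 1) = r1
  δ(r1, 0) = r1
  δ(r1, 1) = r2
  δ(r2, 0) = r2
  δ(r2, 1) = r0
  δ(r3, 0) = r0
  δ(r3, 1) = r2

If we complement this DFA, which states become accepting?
Complement accept states = All states \ Original accept states
= {r0, r1, r2, r3} \ {r0, r1, r3}
{r2}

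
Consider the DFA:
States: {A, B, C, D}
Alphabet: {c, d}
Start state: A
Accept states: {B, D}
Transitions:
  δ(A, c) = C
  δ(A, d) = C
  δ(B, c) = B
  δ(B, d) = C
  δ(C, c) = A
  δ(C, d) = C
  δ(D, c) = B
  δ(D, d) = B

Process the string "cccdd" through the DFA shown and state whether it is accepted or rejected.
Processing string "cccdd":
  A --c--> C
  C --c--> A
  A --c--> C
  C --d--> C
  C --d--> C
Final state: C
Accept states: {B, D}
No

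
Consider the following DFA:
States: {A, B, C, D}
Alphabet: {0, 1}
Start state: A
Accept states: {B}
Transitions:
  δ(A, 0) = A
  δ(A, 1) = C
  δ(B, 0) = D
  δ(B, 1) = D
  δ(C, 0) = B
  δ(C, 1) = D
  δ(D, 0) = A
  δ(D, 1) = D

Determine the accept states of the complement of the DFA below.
Complement accept states = All states \ Original accept states
= {A, B, C, D} \ {B}
{A, C, D}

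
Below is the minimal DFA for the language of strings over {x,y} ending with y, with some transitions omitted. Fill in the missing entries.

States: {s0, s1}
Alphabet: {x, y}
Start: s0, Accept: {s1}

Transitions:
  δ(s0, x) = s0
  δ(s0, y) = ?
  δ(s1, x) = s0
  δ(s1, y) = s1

From the language and accept set, identify what each state tracks — s0: last symbol not y; s1: last symbol is y.
Each missing δ(q, a) is the state matching the new tracked value after reading a.
δ(s0, y) = s1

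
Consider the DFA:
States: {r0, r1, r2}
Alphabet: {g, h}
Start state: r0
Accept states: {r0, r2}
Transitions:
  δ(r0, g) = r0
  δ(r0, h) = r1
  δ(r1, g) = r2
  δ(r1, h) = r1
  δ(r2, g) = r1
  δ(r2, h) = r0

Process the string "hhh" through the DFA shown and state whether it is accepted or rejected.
Processing string "hhh":
  r0 --h--> r1
  r1 --h--> r1
  r1 --h--> r1
Final state: r1
Accept states: {r0, r2}
No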